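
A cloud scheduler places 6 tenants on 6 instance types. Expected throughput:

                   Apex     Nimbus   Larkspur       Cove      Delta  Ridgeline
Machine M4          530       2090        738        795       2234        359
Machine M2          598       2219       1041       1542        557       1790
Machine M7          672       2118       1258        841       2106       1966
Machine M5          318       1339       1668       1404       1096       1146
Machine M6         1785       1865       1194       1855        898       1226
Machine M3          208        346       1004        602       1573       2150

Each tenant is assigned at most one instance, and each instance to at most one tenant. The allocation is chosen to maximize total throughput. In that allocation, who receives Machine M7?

This is a one-to-one assignment (maximum-weight bipartite matching).
Optimal: Apex→Machine M6 (1785 ops/s), Nimbus→Machine M7 (2118 ops/s), Larkspur→Machine M5 (1668 ops/s), Cove→Machine M2 (1542 ops/s), Delta→Machine M4 (2234 ops/s), Ridgeline→Machine M3 (2150 ops/s) — total 1785+2118+1668+1542+2234+2150 = 11497 ops/s.
Swapping Delta↔Apex (Delta→Machine M6 898 ops/s, Apex→Machine M4 530 ops/s) loses 2591.
Nimbus's own top instance is Machine M2 (2219 ops/s), but forcing Nimbus→Machine M2 and reassigning the rest optimally gives only 11050 ops/s — worse by 447.

Nimbus receives Machine M7.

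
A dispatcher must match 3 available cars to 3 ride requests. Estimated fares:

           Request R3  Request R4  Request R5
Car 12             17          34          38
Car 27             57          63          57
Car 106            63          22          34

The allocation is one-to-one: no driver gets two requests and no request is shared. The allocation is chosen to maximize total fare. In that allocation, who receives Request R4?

Optimal: Car 12→Request R5 ($38), Car 27→Request R4 ($63), Car 106→Request R3 ($63) — total 38+63+63 = $164.
Swapping Car 27↔Car 12 (Car 27→Request R5 $57, Car 12→Request R4 $34) loses 10.

Car 27 receives Request R4.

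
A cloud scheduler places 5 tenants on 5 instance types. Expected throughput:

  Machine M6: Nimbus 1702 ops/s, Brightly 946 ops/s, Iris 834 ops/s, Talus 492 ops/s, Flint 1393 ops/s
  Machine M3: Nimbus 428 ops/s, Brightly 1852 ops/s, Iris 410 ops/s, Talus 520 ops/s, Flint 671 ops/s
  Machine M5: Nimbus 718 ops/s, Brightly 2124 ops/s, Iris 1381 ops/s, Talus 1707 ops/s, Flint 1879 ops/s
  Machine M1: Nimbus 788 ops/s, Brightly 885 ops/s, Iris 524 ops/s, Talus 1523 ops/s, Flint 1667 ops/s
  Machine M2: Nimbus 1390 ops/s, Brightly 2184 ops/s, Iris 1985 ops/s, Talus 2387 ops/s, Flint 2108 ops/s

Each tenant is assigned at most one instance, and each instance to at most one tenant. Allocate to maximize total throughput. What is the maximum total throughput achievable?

Optimal: Nimbus→Machine M6 (1702 ops/s), Brightly→Machine M3 (1852 ops/s), Iris→Machine M5 (1381 ops/s), Talus→Machine M2 (2387 ops/s), Flint→Machine M1 (1667 ops/s) — total 1702+1852+1381+2387+1667 = 8989 ops/s.
Row-greedy (each tenant in turn takes its best remaining instance) gives 7461 ops/s, worse by 1528.

Maximum total: 8989 ops/s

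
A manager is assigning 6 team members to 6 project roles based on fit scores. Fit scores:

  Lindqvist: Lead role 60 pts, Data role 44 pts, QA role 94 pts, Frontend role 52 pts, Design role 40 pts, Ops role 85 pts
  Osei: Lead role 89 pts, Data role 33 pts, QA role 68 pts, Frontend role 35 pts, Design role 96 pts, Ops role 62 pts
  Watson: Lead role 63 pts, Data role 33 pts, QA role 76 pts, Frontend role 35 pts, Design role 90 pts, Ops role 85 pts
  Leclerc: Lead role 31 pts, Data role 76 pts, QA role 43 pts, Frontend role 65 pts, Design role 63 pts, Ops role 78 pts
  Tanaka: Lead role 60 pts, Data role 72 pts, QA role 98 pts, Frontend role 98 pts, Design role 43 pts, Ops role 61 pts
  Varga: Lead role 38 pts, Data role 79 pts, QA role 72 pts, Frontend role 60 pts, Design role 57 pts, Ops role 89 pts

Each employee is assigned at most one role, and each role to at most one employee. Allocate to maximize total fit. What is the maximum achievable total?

This is the linear assignment problem.
Optimal: Lindqvist→QA role (94 pts), Osei→Lead role (89 pts), Watson→Design role (90 pts), Leclerc→Data role (76 pts), Tanaka→Frontend role (98 pts), Varga→Ops role (89 pts) — total 94+89+90+76+98+89 = 536 pts.
Column-greedy (each role in turn goes to its best remaining employee) gives 506 pts, worse by 30.
Next-best assignment: Lindqvist→QA role, Osei→Lead role, Watson→Design role, Leclerc→Ops role, Tanaka→Frontend role, Varga→Data role = 528 pts.
Swapping Leclerc↔Varga (Leclerc→Ops role 78 pts, Varga→Data role 79 pts) loses 8.

Max total: 536 pts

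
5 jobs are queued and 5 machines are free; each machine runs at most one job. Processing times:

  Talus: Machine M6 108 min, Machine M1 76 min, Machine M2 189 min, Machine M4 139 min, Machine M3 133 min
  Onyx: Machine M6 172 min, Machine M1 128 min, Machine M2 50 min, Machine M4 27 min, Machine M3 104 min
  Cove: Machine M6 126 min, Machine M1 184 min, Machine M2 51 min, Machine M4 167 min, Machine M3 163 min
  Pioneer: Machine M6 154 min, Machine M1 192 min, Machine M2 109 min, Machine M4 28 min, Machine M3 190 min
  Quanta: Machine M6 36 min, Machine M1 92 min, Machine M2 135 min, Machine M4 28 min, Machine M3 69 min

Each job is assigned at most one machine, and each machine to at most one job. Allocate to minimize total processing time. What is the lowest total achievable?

This is the linear assignment problem.
Optimal: Talus→Machine M1 (76 min), Onyx→Machine M3 (104 min), Cove→Machine M2 (51 min), Pioneer→Machine M4 (28 min), Quanta→Machine M6 (36 min) — total 76+104+51+28+36 = 295 min.
Column-greedy (each machine in turn goes to its cheapest remaining job) gives 353 min, worse by 58.

Minimum total: 295 min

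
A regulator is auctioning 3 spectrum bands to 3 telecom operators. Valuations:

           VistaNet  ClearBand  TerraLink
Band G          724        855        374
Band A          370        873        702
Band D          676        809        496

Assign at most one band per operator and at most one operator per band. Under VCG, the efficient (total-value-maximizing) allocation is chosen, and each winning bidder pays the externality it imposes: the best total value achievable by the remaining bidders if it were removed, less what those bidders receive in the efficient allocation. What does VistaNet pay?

Efficient allocation: VistaNet→Band G ($724M), ClearBand→Band D ($809M), TerraLink→Band A ($702M); total welfare W = $2235M.
VistaNet receives Band G at value $724M, so the others get W − 724 = $1511M.
Without VistaNet: best allocation of the remaining 2 bidders over all 3 bands is ClearBand→Band G ($855M), TerraLink→Band A ($702M), total $1557M.
VCG payment = (others' best without VistaNet) − (others' welfare with VistaNet) = 1557 − 1511 = $46M.

VistaNet pays $46M.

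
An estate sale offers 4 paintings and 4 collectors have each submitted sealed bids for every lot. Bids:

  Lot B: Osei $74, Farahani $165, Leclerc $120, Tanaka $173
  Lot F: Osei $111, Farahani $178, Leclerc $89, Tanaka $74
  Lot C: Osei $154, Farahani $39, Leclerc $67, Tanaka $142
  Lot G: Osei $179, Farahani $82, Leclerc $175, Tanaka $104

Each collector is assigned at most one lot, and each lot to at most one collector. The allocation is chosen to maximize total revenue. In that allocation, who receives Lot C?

This is the linear assignment problem.
Optimal: Osei→Lot C ($154), Farahani→Lot F ($178), Leclerc→Lot G ($175), Tanaka→Lot B ($173) — total 154+178+175+173 = $680.
Max-entry greedy (repeatedly take the single best remaining cell) gives $597, worse by 83.
Next-best assignment: Osei→Lot G, Farahani→Lot F, Leclerc→Lot B, Tanaka→Lot C = $619.
Osei's own top lot is Lot G ($179), but forcing Osei→Lot G and reassigning the rest optimally gives only $619 — worse by 61.

Osei receives Lot C.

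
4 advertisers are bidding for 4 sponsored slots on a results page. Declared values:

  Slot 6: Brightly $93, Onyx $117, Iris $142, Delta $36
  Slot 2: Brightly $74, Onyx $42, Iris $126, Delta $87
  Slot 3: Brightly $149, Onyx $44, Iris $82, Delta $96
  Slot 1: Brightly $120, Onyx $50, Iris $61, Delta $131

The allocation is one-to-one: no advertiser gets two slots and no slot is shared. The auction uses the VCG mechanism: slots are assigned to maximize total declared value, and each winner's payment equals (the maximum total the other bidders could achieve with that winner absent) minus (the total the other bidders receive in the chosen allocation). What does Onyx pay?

Onyx pays $16.

Efficient allocation: Brightly→Slot 3 ($149), Onyx→Slot 6 ($117), Iris→Slot 2 ($126), Delta→Slot 1 ($131); total welfare W = $523.
Onyx receives Slot 6 at value $117, so the others get W − 117 = $406.
Without Onyx: best allocation of the remaining 3 bidders over all 4 slots is Brightly→Slot 3 ($149), Iris→Slot 6 ($142), Delta→Slot 1 ($131), total $422.
VCG payment = (others' best without Onyx) − (others' welfare with Onyx) = 422 − 406 = $16.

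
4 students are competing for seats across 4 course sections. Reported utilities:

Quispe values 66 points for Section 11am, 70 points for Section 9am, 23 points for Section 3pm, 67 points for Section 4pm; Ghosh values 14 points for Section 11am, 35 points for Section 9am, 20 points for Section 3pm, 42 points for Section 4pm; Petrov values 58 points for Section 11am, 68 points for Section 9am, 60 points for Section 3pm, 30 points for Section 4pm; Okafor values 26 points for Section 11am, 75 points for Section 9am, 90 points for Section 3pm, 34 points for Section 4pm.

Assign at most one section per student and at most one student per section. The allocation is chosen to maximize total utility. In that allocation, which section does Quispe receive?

Quispe receives Section 11am.

This is a one-to-one assignment (maximum-weight bipartite matching).
Optimal: Quispe→Section 11am (66 points), Ghosh→Section 4pm (42 points), Petrov→Section 9am (68 points), Okafor→Section 3pm (90 points) — total 66+42+68+90 = 266 points.
Column-greedy (each section in turn goes to its best remaining student) gives 243 points, worse by 23.
No other one-to-one assignment exceeds 266 points.
Quispe's own top section is Section 9am (70 points), but forcing Quispe→Section 9am and reassigning the rest optimally gives only 260 points — worse by 6.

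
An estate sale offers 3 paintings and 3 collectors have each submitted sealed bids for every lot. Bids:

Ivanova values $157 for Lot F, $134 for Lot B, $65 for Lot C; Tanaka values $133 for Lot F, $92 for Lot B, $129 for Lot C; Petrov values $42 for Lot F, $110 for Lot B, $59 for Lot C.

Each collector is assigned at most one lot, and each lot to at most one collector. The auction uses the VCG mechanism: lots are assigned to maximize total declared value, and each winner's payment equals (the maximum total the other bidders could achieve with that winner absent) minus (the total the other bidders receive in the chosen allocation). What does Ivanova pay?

Efficient allocation: Ivanova→Lot F ($157), Tanaka→Lot C ($129), Petrov→Lot B ($110); total welfare W = $396.
Ivanova receives Lot F at value $157, so the others get W − 157 = $239.
Without Ivanova: best allocation of the remaining 2 bidders over all 3 lots is Tanaka→Lot F ($133), Petrov→Lot B ($110), total $243.
VCG payment = (others' best without Ivanova) − (others' welfare with Ivanova) = 243 − 239 = $4.

Ivanova pays $4.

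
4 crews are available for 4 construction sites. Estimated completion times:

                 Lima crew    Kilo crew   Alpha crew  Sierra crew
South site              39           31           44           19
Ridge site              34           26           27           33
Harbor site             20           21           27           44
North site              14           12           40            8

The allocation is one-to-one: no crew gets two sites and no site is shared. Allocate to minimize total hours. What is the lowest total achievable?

Minimum total: 78 hours

This is a one-to-one assignment (minimum-cost bipartite matching).
Optimal: Lima crew→Harbor site (20 hours), Kilo crew→North site (12 hours), Alpha crew→Ridge site (27 hours), Sierra crew→South site (19 hours) — total 20+12+27+19 = 78 hours.
Column-greedy (each site in turn goes to its cheapest remaining crew) gives 105 hours, worse by 27.
Next-best assignment: Lima crew→North site, Kilo crew→Harbor site, Alpha crew→Ridge site, Sierra crew→South site = 81 hours.
No other one-to-one assignment undercuts 78 hours.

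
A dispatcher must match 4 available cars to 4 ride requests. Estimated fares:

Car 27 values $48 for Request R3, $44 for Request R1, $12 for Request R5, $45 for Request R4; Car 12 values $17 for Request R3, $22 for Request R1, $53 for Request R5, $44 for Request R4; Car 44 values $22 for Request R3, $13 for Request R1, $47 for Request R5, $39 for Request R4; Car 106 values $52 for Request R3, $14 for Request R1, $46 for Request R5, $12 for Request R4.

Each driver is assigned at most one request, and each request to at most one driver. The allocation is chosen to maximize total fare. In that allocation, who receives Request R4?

Optimal: Car 27→Request R1 ($44), Car 12→Request R5 ($53), Car 44→Request R4 ($39), Car 106→Request R3 ($52) — total 44+53+39+52 = $188.
Max-entry greedy (repeatedly take the single best remaining cell) gives $163, worse by 25.
Car 44's own top request is Request R5 ($47), but forcing Car 44→Request R5 and reassigning the rest optimally gives only $187 — worse by 1.

Car 44 receives Request R4.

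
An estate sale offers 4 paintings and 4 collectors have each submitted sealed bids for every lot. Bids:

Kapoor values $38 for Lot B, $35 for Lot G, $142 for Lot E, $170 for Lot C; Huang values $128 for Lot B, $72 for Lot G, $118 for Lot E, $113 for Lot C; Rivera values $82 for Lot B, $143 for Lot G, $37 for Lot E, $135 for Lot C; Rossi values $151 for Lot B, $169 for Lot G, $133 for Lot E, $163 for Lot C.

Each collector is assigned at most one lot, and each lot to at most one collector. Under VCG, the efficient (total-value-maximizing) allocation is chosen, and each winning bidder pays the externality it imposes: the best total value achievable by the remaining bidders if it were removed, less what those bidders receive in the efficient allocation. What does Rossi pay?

Rossi pays $10.

Efficient allocation: Kapoor→Lot C ($170), Huang→Lot E ($118), Rivera→Lot G ($143), Rossi→Lot B ($151); total welfare W = $582.
Rossi receives Lot B at value $151, so the others get W − 151 = $431.
Without Rossi: best allocation of the remaining 3 bidders over all 4 lots is Kapoor→Lot C ($170), Huang→Lot B ($128), Rivera→Lot G ($143), total $441.
VCG payment = (others' best without Rossi) − (others' welfare with Rossi) = 441 − 431 = $10.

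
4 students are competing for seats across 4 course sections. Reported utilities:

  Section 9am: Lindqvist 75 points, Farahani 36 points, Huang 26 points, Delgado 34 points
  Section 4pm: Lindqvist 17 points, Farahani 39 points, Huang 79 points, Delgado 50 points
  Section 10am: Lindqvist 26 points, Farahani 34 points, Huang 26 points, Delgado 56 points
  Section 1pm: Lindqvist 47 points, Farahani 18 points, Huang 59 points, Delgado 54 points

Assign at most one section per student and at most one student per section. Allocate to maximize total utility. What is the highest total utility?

Optimal: Lindqvist→Section 9am (75 points), Farahani→Section 10am (34 points), Huang→Section 4pm (79 points), Delgado→Section 1pm (54 points) — total 75+34+79+54 = 242 points.
Max-entry greedy (repeatedly take the single best remaining cell) gives 228 points, worse by 14.
Next-best assignment: Lindqvist→Section 9am, Farahani→Section 4pm, Huang→Section 1pm, Delgado→Section 10am = 229 points.
No other one-to-one assignment exceeds 242 points.

Maximum total: 242 points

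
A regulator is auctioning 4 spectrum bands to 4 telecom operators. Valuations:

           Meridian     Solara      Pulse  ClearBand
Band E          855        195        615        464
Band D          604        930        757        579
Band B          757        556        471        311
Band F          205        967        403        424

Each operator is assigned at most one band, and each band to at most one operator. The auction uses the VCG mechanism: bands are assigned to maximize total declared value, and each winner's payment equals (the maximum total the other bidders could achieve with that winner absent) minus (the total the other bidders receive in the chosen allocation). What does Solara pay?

Solara pays $58M.

Efficient allocation: Meridian→Band B ($757M), Solara→Band F ($967M), Pulse→Band D ($757M), ClearBand→Band E ($464M); total welfare W = $2945M.
Solara receives Band F at value $967M, so the others get W − 967 = $1978M.
Without Solara: best allocation of the remaining 3 bidders over all 4 bands is Meridian→Band E ($855M), Pulse→Band D ($757M), ClearBand→Band F ($424M), total $2036M.
VCG payment = (others' best without Solara) − (others' welfare with Solara) = 2036 − 1978 = $58M.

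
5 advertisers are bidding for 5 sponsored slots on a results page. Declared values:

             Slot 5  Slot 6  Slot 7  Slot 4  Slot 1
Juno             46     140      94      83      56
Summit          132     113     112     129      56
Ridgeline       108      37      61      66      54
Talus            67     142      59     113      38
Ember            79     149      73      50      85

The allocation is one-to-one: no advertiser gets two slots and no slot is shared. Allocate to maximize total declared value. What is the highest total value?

Max total: $558

Optimal: Juno→Slot 6 ($140), Summit→Slot 7 ($112), Ridgeline→Slot 5 ($108), Talus→Slot 4 ($113), Ember→Slot 1 ($85) — total 140+112+108+113+85 = $558.
Checked against all permutations: $558 is optimal.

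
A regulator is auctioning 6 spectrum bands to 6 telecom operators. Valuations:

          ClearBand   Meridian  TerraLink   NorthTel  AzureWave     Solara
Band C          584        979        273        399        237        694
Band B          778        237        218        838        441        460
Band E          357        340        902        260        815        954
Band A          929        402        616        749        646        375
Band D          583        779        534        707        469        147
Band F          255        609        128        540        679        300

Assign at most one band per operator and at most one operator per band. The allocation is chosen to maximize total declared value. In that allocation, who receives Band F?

Optimal: ClearBand→Band A ($929M), Meridian→Band C ($979M), TerraLink→Band D ($534M), NorthTel→Band B ($838M), AzureWave→Band F ($679M), Solara→Band E ($954M) — total 929+979+534+838+679+954 = $4913M.
Row-greedy (each operator in turn takes its best remaining band) gives $4474M, worse by 439.
Next-best assignment: ClearBand→Band A, Meridian→Band D, TerraLink→Band E, NorthTel→Band B, AzureWave→Band F, Solara→Band C = $4821M.
AzureWave's own top band is Band E ($815M), but forcing AzureWave→Band E and reassigning the rest optimally gives only $4419M — worse by 494.

AzureWave receives Band F.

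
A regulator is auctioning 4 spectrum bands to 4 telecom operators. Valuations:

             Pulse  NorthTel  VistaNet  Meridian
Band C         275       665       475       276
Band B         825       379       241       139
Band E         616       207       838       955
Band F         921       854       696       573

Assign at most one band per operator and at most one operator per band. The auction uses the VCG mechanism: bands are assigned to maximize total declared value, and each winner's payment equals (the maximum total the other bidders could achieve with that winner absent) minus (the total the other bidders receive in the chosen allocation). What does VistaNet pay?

VistaNet pays $189M.

Efficient allocation: Pulse→Band B ($825M), NorthTel→Band C ($665M), VistaNet→Band F ($696M), Meridian→Band E ($955M); total welfare W = $3141M.
VistaNet receives Band F at value $696M, so the others get W − 696 = $2445M.
Without VistaNet: best allocation of the remaining 3 bidders over all 4 bands is Pulse→Band B ($825M), NorthTel→Band F ($854M), Meridian→Band E ($955M), total $2634M.
VCG payment = (others' best without VistaNet) − (others' welfare with VistaNet) = 2634 − 2445 = $189M.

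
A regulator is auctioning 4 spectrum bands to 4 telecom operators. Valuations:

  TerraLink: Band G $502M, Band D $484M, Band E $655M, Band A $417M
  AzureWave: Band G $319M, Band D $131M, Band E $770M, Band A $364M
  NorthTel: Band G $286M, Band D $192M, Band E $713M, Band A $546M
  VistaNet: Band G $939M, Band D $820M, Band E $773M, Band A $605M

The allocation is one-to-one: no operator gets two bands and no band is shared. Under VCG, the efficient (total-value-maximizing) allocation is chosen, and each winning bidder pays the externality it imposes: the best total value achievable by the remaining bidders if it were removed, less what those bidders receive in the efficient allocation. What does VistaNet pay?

VistaNet pays $18M.

Efficient allocation: TerraLink→Band D ($484M), AzureWave→Band E ($770M), NorthTel→Band A ($546M), VistaNet→Band G ($939M); total welfare W = $2739M.
VistaNet receives Band G at value $939M, so the others get W − 939 = $1800M.
Without VistaNet: best allocation of the remaining 3 bidders over all 4 bands is TerraLink→Band G ($502M), AzureWave→Band E ($770M), NorthTel→Band A ($546M), total $1818M.
VCG payment = (others' best without VistaNet) − (others' welfare with VistaNet) = 1818 − 1800 = $18M.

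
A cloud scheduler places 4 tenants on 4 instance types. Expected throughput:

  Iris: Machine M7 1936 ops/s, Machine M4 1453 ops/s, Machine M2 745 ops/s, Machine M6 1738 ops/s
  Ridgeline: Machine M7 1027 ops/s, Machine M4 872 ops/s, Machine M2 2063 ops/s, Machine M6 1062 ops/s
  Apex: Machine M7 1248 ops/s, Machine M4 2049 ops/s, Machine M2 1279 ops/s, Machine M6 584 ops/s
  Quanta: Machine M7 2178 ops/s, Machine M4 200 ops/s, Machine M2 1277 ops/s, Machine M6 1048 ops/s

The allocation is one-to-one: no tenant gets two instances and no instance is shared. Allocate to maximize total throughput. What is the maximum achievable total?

Max total: 8028 ops/s

Optimal: Iris→Machine M6 (1738 ops/s), Ridgeline→Machine M2 (2063 ops/s), Apex→Machine M4 (2049 ops/s), Quanta→Machine M7 (2178 ops/s) — total 1738+2063+2049+2178 = 8028 ops/s.
Next-best assignment: Iris→Machine M7, Ridgeline→Machine M2, Apex→Machine M4, Quanta→Machine M6 = 7096 ops/s.
Swapping Ridgeline↔Quanta (Ridgeline→Machine M7 1027 ops/s, Quanta→Machine M2 1277 ops/s) loses 1937.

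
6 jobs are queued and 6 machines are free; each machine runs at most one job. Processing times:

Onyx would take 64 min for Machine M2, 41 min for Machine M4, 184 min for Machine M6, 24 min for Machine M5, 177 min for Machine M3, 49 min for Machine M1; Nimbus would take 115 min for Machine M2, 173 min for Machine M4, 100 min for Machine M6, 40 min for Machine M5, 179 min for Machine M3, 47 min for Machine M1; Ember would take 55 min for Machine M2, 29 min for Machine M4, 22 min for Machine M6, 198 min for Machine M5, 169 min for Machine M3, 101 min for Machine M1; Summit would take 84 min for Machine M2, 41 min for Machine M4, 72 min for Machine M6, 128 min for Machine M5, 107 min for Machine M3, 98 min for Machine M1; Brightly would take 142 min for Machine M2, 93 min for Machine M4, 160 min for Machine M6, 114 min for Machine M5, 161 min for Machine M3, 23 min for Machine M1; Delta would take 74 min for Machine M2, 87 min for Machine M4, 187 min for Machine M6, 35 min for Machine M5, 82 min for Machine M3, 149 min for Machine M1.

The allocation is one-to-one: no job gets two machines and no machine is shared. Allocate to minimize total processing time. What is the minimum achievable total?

Min total: 272 min

Treat this as an assignment problem: match each job to one machine.
Optimal: Onyx→Machine M2 (64 min), Nimbus→Machine M5 (40 min), Ember→Machine M6 (22 min), Summit→Machine M4 (41 min), Brightly→Machine M1 (23 min), Delta→Machine M3 (82 min) — total 64+40+22+41+23+82 = 272 min.
Column-greedy (each machine in turn goes to its cheapest remaining job) gives 411 min, worse by 139.
Swapping Brightly↔Ember (Brightly→Machine M6 160 min, Ember→Machine M1 101 min) adds 216.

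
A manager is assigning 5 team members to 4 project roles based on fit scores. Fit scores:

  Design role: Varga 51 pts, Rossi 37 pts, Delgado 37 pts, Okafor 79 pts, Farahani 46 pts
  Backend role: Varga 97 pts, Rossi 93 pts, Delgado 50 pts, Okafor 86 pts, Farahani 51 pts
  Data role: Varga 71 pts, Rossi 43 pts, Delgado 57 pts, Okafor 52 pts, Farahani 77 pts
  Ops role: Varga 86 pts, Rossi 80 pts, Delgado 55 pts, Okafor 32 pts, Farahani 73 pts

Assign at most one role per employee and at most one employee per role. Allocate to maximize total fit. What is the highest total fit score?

Optimal: Okafor→Design role (79 pts), Rossi→Backend role (93 pts), Farahani→Data role (77 pts), Varga→Ops role (86 pts) — total 79+93+77+86 = 335 pts.
Row-greedy (each employee in turn takes its best remaining role) gives 313 pts, worse by 22.
Next-best assignment: Okafor→Design role, Varga→Backend role, Farahani→Data role, Rossi→Ops role = 333 pts.
Swapping Rossi↔Okafor (Rossi→Design role 37 pts, Okafor→Backend role 86 pts) loses 49.
Checked against all permutations: 335 pts is optimal.

Max total: 335 pts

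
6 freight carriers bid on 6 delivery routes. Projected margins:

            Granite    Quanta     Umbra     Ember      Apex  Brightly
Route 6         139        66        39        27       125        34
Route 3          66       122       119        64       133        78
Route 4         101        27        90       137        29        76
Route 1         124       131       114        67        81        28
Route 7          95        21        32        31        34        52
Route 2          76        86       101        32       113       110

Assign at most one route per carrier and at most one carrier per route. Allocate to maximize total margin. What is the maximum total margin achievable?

Maximum total: $717k

Optimal: Granite→Route 7 ($95k), Quanta→Route 1 ($131k), Umbra→Route 3 ($119k), Ember→Route 4 ($137k), Apex→Route 6 ($125k), Brightly→Route 2 ($110k) — total 95+131+119+137+125+110 = $717k.
Column-greedy (each route in turn goes to its best remaining carrier) gives $693k, worse by 24.
Next-best assignment: Granite→Route 7, Quanta→Route 3, Umbra→Route 1, Ember→Route 4, Apex→Route 6, Brightly→Route 2 = $703k.
No other one-to-one assignment exceeds $717k.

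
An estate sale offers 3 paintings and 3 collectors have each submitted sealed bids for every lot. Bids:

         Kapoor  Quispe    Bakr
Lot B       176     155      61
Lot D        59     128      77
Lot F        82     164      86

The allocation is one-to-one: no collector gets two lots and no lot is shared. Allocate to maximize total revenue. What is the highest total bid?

Maximum total: $417

Optimal: Kapoor→Lot B ($176), Quispe→Lot F ($164), Bakr→Lot D ($77) — total 176+164+77 = $417.
Column-greedy (each lot in turn goes to its best remaining collector) gives $390, worse by 27.
Next-best assignment: Kapoor→Lot B, Quispe→Lot D, Bakr→Lot F = $390.
Swapping Bakr↔Quispe (Bakr→Lot F $86, Quispe→Lot D $128) loses 27.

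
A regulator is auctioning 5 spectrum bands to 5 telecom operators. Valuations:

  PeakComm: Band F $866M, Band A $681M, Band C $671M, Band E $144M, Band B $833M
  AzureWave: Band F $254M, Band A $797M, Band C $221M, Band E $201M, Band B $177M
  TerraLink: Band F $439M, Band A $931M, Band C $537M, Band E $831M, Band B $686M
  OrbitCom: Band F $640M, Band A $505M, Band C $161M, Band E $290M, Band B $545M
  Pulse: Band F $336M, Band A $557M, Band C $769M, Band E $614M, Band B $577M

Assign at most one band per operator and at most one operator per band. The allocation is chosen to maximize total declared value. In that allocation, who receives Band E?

TerraLink receives Band E.

Optimal: PeakComm→Band B ($833M), AzureWave→Band A ($797M), TerraLink→Band E ($831M), OrbitCom→Band F ($640M), Pulse→Band C ($769M) — total 833+797+831+640+769 = $3870M.
Next-best assignment: PeakComm→Band F, AzureWave→Band A, TerraLink→Band E, OrbitCom→Band B, Pulse→Band C = $3808M.
TerraLink's own top band is Band A ($931M), but forcing TerraLink→Band A and reassigning the rest optimally gives only $3374M — worse by 496.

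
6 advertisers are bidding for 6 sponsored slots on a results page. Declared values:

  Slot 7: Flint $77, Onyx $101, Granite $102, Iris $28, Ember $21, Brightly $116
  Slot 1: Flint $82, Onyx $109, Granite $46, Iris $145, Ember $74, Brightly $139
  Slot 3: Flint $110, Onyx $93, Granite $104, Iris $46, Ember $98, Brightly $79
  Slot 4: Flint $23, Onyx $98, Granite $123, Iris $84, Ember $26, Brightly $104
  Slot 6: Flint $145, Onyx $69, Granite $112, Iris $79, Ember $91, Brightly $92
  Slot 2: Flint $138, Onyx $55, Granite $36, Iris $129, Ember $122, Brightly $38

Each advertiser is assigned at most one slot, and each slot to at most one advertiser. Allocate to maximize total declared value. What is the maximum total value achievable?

Optimal: Flint→Slot 6 ($145), Onyx→Slot 3 ($93), Granite→Slot 4 ($123), Iris→Slot 1 ($145), Ember→Slot 2 ($122), Brightly→Slot 7 ($116) — total 145+93+123+145+122+116 = $744.
Row-greedy (each advertiser in turn takes its best remaining slot) gives $720, worse by 24.
Next-best assignment: Flint→Slot 6, Onyx→Slot 7, Granite→Slot 4, Iris→Slot 2, Ember→Slot 3, Brightly→Slot 1 = $735.

Maximum total: $744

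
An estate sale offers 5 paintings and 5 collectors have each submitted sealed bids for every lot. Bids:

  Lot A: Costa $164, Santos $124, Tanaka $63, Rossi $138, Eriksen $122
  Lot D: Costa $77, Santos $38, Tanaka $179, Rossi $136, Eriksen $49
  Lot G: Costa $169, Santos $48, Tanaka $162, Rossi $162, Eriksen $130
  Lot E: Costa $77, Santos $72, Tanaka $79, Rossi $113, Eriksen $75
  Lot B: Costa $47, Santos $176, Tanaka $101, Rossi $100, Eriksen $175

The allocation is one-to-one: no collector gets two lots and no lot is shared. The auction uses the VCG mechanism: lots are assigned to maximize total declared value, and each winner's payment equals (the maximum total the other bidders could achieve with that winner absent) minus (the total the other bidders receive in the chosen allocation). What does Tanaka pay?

Tanaka pays $23.

Efficient allocation: Costa→Lot A ($164), Santos→Lot B ($176), Tanaka→Lot D ($179), Rossi→Lot E ($113), Eriksen→Lot G ($130); total welfare W = $762.
Tanaka receives Lot D at value $179, so the others get W − 179 = $583.
Without Tanaka: best allocation of the remaining 4 bidders over all 5 lots is Costa→Lot A ($164), Santos→Lot B ($176), Rossi→Lot D ($136), Eriksen→Lot G ($130), total $606.
VCG payment = (others' best without Tanaka) − (others' welfare with Tanaka) = 606 − 583 = $23.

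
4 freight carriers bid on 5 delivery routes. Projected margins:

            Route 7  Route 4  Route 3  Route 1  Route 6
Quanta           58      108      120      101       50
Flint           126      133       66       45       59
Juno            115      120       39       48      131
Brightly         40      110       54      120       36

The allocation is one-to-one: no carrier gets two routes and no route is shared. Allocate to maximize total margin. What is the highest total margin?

Optimal: Quanta→Route 3 ($120k), Flint→Route 4 ($133k), Juno→Route 6 ($131k), Brightly→Route 1 ($120k) — total 120+133+131+120 = $504k.
Column-greedy (each route in turn goes to its best remaining carrier) gives $486k, worse by 18.
Next-best assignment: Quanta→Route 3, Flint→Route 7, Juno→Route 6, Brightly→Route 1 = $497k.

Max total: $504k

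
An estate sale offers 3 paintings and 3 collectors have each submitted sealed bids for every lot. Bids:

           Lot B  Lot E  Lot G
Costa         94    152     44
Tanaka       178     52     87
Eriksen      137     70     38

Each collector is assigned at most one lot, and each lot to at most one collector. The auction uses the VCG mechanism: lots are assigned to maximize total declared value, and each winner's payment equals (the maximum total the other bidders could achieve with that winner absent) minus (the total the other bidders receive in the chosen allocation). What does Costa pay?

Costa pays $24.

Efficient allocation: Costa→Lot E ($152), Tanaka→Lot G ($87), Eriksen→Lot B ($137); total welfare W = $376.
Costa receives Lot E at value $152, so the others get W − 152 = $224.
Without Costa: best allocation of the remaining 2 bidders over all 3 lots is Tanaka→Lot B ($178), Eriksen→Lot E ($70), total $248.
VCG payment = (others' best without Costa) − (others' welfare with Costa) = 248 − 224 = $24.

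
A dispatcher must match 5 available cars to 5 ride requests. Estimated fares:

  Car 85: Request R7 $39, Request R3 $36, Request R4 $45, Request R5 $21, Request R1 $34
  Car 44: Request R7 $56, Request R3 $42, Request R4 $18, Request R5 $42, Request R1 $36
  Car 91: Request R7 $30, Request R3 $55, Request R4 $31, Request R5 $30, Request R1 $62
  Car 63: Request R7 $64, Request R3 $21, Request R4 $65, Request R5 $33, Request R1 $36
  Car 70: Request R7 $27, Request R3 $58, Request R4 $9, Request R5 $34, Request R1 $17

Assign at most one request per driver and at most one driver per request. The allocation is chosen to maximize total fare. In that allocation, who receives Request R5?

Car 44 receives Request R5.

Optimal: Car 85→Request R4 ($45), Car 44→Request R5 ($42), Car 91→Request R1 ($62), Car 63→Request R7 ($64), Car 70→Request R3 ($58) — total 45+42+62+64+58 = $271.
Next-best assignment: Car 85→Request R7, Car 44→Request R5, Car 91→Request R1, Car 63→Request R4, Car 70→Request R3 = $266.
Swapping Car 70↔Car 44 (Car 70→Request R5 $34, Car 44→Request R3 $42) loses 24.
Checked against all permutations: $271 is optimal.
Car 44's own top request is Request R7 ($56), but forcing Car 44→Request R7 and reassigning the rest optimally gives only $262 — worse by 9.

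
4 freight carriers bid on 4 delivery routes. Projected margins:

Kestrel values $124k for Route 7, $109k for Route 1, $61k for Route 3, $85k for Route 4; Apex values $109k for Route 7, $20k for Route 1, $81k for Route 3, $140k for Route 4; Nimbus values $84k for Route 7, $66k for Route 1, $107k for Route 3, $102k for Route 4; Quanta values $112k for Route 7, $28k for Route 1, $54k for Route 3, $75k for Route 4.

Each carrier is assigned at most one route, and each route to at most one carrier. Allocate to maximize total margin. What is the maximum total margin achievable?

This is the linear assignment problem.
Optimal: Kestrel→Route 1 ($109k), Apex→Route 4 ($140k), Nimbus→Route 3 ($107k), Quanta→Route 7 ($112k) — total 109+140+107+112 = $468k.
Column-greedy (each route in turn goes to its best remaining carrier) gives $346k, worse by 122.
Next-best assignment: Kestrel→Route 1, Apex→Route 3, Nimbus→Route 4, Quanta→Route 7 = $404k.
Swapping Nimbus↔Quanta (Nimbus→Route 7 $84k, Quanta→Route 3 $54k) loses 81.
No other one-to-one assignment exceeds $468k.

Max total: $468k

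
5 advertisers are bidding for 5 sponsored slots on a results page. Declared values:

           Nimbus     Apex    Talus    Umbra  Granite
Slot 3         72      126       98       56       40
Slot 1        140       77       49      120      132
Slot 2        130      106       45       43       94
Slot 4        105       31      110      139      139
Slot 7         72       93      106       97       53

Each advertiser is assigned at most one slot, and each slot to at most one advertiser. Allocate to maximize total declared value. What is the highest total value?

Maximum total: $633

Optimal: Nimbus→Slot 2 ($130), Apex→Slot 3 ($126), Talus→Slot 7 ($106), Umbra→Slot 4 ($139), Granite→Slot 1 ($132) — total 130+126+106+139+132 = $633.
Max-entry greedy (repeatedly take the single best remaining cell) gives $605, worse by 28.
Swapping Nimbus↔Apex (Nimbus→Slot 3 $72, Apex→Slot 2 $106) loses 78.
Every other assignment is strictly worse.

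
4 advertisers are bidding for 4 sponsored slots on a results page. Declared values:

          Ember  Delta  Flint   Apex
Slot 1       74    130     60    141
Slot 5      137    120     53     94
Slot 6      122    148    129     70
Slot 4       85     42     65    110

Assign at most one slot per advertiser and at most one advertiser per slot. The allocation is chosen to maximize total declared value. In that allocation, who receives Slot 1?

This is a one-to-one assignment (maximum-weight bipartite matching).
Optimal: Ember→Slot 5 ($137), Delta→Slot 1 ($130), Flint→Slot 6 ($129), Apex→Slot 4 ($110) — total 137+130+129+110 = $506.
Column-greedy (each slot in turn goes to its best remaining advertiser) gives $491, worse by 15.
Next-best assignment: Ember→Slot 5, Delta→Slot 6, Flint→Slot 4, Apex→Slot 1 = $491.
No other one-to-one assignment exceeds $506.
Delta's own top slot is Slot 6 ($148), but forcing Delta→Slot 6 and reassigning the rest optimally gives only $491 — worse by 15.

Delta receives Slot 1.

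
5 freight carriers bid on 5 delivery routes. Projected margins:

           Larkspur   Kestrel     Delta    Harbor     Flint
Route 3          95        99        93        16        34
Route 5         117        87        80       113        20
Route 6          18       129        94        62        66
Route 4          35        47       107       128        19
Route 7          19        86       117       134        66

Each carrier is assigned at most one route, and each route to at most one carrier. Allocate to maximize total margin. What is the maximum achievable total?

Optimal: Larkspur→Route 5 ($117k), Kestrel→Route 6 ($129k), Delta→Route 3 ($93k), Harbor→Route 4 ($128k), Flint→Route 7 ($66k) — total 117+129+93+128+66 = $533k.
Column-greedy (each route in turn goes to its best remaining carrier) gives $504k, worse by 29.
Swapping Delta↔Flint (Delta→Route 7 $117k, Flint→Route 3 $34k) loses 8.
No other one-to-one assignment exceeds $533k.

Max total: $533k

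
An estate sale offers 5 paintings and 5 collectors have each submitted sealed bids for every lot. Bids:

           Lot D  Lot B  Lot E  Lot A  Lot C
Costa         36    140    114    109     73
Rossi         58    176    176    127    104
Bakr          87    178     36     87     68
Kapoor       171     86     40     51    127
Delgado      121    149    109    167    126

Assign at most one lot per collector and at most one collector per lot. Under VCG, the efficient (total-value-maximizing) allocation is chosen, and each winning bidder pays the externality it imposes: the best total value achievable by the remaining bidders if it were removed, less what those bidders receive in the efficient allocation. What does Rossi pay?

Rossi pays $41.

Efficient allocation: Costa→Lot C ($73), Rossi→Lot E ($176), Bakr→Lot B ($178), Kapoor→Lot D ($171), Delgado→Lot A ($167); total welfare W = $765.
Rossi receives Lot E at value $176, so the others get W − 176 = $589.
Without Rossi: best allocation of the remaining 4 bidders over all 5 lots is Costa→Lot E ($114), Bakr→Lot B ($178), Kapoor→Lot D ($171), Delgado→Lot A ($167), total $630.
VCG payment = (others' best without Rossi) − (others' welfare with Rossi) = 630 − 589 = $41.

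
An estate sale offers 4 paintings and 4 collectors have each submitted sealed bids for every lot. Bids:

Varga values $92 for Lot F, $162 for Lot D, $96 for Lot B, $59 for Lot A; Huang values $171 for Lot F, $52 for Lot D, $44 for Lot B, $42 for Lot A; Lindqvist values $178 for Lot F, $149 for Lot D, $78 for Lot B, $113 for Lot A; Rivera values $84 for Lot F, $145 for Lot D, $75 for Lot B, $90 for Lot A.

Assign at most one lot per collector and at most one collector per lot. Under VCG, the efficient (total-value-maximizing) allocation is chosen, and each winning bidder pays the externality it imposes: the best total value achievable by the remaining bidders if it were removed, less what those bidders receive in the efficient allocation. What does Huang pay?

Efficient allocation: Varga→Lot B ($96), Huang→Lot F ($171), Lindqvist→Lot A ($113), Rivera→Lot D ($145); total welfare W = $525.
Huang receives Lot F at value $171, so the others get W − 171 = $354.
Without Huang: best allocation of the remaining 3 bidders over all 4 lots is Varga→Lot D ($162), Lindqvist→Lot F ($178), Rivera→Lot A ($90), total $430.
VCG payment = (others' best without Huang) − (others' welfare with Huang) = 430 − 354 = $76.

Huang pays $76.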